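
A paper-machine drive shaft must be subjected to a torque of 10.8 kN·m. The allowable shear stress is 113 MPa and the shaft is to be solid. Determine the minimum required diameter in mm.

78.7 mm

For a solid shaft τ_max = 16T/(πd³), so d = (16T/(π τ_allow))^(1/3) = (16·10800/(π·1.13×10^8))^(1/3) = 0.07866 m.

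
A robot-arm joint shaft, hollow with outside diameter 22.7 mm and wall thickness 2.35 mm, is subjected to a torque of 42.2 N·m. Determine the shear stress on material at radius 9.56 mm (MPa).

J = π(d_o⁴ − d_i⁴)/32 = π(0.0227⁴ − 0.0180⁴)/32 = 1.576×10^-8 m⁴.
Shear stress varies linearly with radius: τ = T·r/J = 42.20 × 0.00956 / 1.576×10^-8 = 2.560×10^7 Pa.

25.6 MPa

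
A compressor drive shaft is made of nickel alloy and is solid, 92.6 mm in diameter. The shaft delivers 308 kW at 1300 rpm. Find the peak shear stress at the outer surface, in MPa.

14.5 MPa

ω = 2π·1300/60 = 136.1 rad/s, so T = P/ω = 308×10³ / 136.1 = 2262 N·m.
J = πd⁴/32 = π(0.0926)⁴/32 = 7.218×10^-6 m⁴.
τ_max = T·r/J = 2262 × 0.0463 / 7.218×10^-6 = 1.451×10^7 Pa.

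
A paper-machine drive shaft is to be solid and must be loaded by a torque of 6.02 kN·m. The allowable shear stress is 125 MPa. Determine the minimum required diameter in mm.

62.6 mm

For a solid shaft τ_max = 16T/(πd³), so d = (16T/(π τ_allow))^(1/3) = (16·6020/(π·1.25×10^8))^(1/3) = 0.06260 m.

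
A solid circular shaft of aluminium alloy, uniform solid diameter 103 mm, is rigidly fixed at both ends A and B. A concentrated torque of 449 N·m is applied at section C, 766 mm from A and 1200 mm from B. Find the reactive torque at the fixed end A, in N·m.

With uniform GJ and both ends fixed, compatibility θ_AC = θ_CB gives T_A·a = T_B·b, together with T_A + T_B = T₀.
T_A = T₀·b/(a+b) = 449.0·1200/1966 = 274.1 N·m; T_B = 174.9 N·m.

274 N·m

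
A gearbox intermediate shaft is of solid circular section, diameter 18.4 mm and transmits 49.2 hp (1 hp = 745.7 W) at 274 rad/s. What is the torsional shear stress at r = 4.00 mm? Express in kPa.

ω = 274 rad/s, so T = P/ω = 49.2×745.7 / 274.0 = 133.9 N·m.
J = πd⁴/32 = π(0.0184)⁴/32 = 1.125×10^-8 m⁴.
Shear stress varies linearly with radius: τ = T·r/J = 133.9 × 0.00400 / 1.125×10^-8 = 4.760×10^7 Pa.

47600 kPa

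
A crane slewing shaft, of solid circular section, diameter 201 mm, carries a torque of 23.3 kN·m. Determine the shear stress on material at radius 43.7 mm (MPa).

6.35 MPa

J = πd⁴/32 = π(0.201)⁴/32 = 1.602×10^-4 m⁴.
Shear stress varies linearly with radius: τ = T·r/J = 23300 × 0.0437 / 1.602×10^-4 = 6.354×10^6 Pa.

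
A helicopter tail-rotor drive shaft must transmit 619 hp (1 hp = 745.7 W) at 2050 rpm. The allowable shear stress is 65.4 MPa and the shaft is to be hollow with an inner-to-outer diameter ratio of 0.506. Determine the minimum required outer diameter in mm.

56.4 mm

ω = 2π·2050/60 = 214.7 rad/s, so T = P/ω = 619×745.7 / 214.7 = 2150 N·m.
For a hollow shaft with d_i/d_o = 0.506: τ_max = 16T/(π d_o³ (1−k⁴)), so d_o = [16T/(π τ_allow (1−k⁴))]^(1/3) = [16·2150/(π·6.54×10^7·0.9344)]^(1/3) = 0.05638 m.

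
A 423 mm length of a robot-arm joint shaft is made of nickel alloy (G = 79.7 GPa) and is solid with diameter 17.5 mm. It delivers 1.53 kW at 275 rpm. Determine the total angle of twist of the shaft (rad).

0.0306 rad

ω = 2π·275/60 = 28.80 rad/s, so T = P/ω = 1.53×10³ / 28.80 = 53.13 N·m.
J = πd⁴/32 = π(0.0175)⁴/32 = 9.208×10^-9 m⁴.
θ = T·L/(G·J) = 53.13 × 0.423 / (79.7×10⁹ × 9.208×10^-9) = 0.03062 rad.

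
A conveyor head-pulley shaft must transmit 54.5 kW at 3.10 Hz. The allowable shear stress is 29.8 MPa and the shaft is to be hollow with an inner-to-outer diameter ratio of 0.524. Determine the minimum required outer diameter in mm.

ω = 2π·3.10 = 19.48 rad/s, so T = P/ω = 54.5×10³ / 19.48 = 2798 N·m.
For a hollow shaft with d_i/d_o = 0.524: τ_max = 16T/(π d_o³ (1−k⁴)), so d_o = [16T/(π τ_allow (1−k⁴))]^(1/3) = [16·2798/(π·2.98×10^7·0.9246)]^(1/3) = 0.08027 m.

80.3 mm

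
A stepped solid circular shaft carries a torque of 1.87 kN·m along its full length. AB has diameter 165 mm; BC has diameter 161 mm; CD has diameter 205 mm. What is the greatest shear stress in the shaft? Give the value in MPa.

2.28 MPa

Under the same torque, τ_max = 16T/(πd³) is largest where d is smallest — segment BC (d = 161 mm).
τ_max = 16·1870/(π·(0.161)³) = 2.282×10^6 Pa.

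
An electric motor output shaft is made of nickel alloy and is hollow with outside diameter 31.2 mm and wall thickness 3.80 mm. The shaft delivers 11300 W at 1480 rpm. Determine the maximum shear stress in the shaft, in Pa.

ω = 2π·1480/60 = 155.0 rad/s, so T = P/ω = 11300 / 155.0 = 72.91 N·m.
J = π(d_o⁴ − d_i⁴)/32 = π(0.0312⁴ − 0.0236⁴)/32 = 6.257×10^-8 m⁴.
τ_max = T·r/J = 72.91 × 0.0156 / 6.257×10^-8 = 1.818×10^7 Pa.

1.82e7 Pa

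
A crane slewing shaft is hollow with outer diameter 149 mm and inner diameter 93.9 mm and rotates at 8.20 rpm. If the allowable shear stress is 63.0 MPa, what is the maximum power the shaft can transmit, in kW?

29.6 kW

J = π(d_o⁴ − d_i⁴)/32 = π(0.149⁴ − 0.0939⁴)/32 = 4.076×10^-5 m⁴.
T_max = τ_allow·J/r = 6.30×10^7 × 4.076×10^-5 / 0.0745 = 34470 N·m.
ω = 2π·8.20/60 = 0.8587 rad/s, so P_max = T_max·ω = 2.960×10^4 W.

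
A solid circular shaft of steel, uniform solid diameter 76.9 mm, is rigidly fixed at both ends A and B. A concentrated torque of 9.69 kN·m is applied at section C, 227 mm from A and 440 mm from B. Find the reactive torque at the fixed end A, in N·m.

With uniform GJ and both ends fixed, compatibility θ_AC = θ_CB gives T_A·a = T_B·b, together with T_A + T_B = T₀.
T_A = T₀·b/(a+b) = 9690·440/667.0 = 6392 N·m; T_B = 3298 N·m.

6390 N·m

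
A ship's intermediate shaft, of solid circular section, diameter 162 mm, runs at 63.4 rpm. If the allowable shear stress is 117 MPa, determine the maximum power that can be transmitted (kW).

J = πd⁴/32 = π(0.162)⁴/32 = 6.762×10^-5 m⁴.
T_max = τ_allow·J/r = 1.17×10^8 × 6.762×10^-5 / 0.0810 = 97670 N·m.
ω = 2π·63.4/60 = 6.639 rad/s, so P_max = T_max·ω = 6.485×10^5 W.

648 kW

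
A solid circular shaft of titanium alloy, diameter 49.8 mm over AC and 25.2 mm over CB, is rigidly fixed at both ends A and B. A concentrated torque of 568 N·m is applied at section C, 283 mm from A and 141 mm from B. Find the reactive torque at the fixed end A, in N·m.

Compatibility: T_A·a/J_AC = T_B·b/J_CB with T_A + T_B = T₀.
J_AC = 6.04×10^-7 m⁴, J_CB = 3.96×10^-8 m⁴, so T_A = T₀·(J_AC/a)/((J_AC/a)+(J_CB/b)) = 501.9 N·m, T_B = 66.06 N·m.

502 N·m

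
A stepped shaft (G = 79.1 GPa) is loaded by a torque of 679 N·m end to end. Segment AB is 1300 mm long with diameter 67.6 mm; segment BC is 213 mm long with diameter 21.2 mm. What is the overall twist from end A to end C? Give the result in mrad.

97.6 mrad

J_AB = π(0.0676)⁴/32 = 2.05×10^-6 m⁴; J_BC = π(0.0212)⁴/32 = 1.98×10^-8 m⁴.
θ = (T/G)·Σ L_i/J_i = (679.0/79.1×10⁹)·(1.30/2.05×10^-6 + 0.213/1.98×10^-8) = 0.09764 rad.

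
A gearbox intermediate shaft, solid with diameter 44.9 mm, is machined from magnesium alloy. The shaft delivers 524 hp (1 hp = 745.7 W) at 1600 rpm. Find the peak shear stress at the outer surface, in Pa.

ω = 2π·1600/60 = 167.6 rad/s, so T = P/ω = 524×745.7 / 167.6 = 2332 N·m.
J = πd⁴/32 = π(0.0449)⁴/32 = 3.990×10^-7 m⁴.
τ_max = T·r/J = 2332 × 0.0224 / 3.990×10^-7 = 1.312×10^8 Pa.

1.31e8 Pa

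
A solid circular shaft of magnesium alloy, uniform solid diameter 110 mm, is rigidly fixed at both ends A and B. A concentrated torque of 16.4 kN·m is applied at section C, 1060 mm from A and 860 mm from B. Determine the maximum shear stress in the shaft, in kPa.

With uniform GJ and both ends fixed, compatibility θ_AC = θ_CB gives T_A·a = T_B·b, together with T_A + T_B = T₀.
T_A = T₀·b/(a+b) = 16400·860/1920 = 7346 N·m; T_B = 9054 N·m.
τ in each portion: τ_AC = 2.81×10^7 Pa, τ_CB = 3.46×10^7 Pa; maximum is in CB.
τ_max = T_CB·r/J = 9054·0.0550/1.44×10^-5 = 3.464×10^7 Pa.

34600 kPa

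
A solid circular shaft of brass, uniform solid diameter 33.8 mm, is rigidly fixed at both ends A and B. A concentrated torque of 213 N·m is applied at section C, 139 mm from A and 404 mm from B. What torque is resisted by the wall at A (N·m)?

With uniform GJ and both ends fixed, compatibility θ_AC = θ_CB gives T_A·a = T_B·b, together with T_A + T_B = T₀.
T_A = T₀·b/(a+b) = 213.0·404/543.0 = 158.5 N·m; T_B = 54.52 N·m.

158 N·m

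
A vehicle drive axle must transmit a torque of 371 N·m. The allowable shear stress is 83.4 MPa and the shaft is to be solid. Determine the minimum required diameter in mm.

28.3 mm

For a solid shaft τ_max = 16T/(πd³), so d = (16T/(π τ_allow))^(1/3) = (16·371.0/(π·8.34×10^7))^(1/3) = 0.02830 m.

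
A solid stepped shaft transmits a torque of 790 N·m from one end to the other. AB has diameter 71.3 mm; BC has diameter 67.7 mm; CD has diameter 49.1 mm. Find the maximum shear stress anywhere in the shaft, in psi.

4930 psi

Under the same torque, τ_max = 16T/(πd³) is largest where d is smallest — segment CD (d = 49.1 mm).
τ_max = 16·790.0/(π·(0.0491)³) = 3.399×10^7 Pa.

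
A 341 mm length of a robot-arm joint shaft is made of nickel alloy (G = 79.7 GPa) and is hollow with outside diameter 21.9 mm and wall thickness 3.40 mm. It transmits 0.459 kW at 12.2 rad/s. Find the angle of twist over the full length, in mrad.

ω = 12.2 rad/s, so T = P/ω = 0.459×10³ / 12.20 = 37.62 N·m.
J = π(d_o⁴ − d_i⁴)/32 = π(0.0219⁴ − 0.0151⁴)/32 = 1.748×10^-8 m⁴.
θ = T·L/(G·J) = 37.62 × 0.341 / (79.7×10⁹ × 1.748×10^-8) = 9.210×10^-3 rad.

9.21 mrad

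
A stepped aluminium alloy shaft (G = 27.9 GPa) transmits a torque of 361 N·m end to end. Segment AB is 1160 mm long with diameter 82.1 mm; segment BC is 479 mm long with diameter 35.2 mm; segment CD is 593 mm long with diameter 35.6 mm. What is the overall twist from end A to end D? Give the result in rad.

J_AB = π(0.0821)⁴/32 = 4.46×10^-6 m⁴; J_BC = π(0.0352)⁴/32 = 1.51×10^-7 m⁴; J_CD = π(0.0356)⁴/32 = 1.58×10^-7 m⁴.
θ = (T/G)·Σ L_i/J_i = (361.0/27.9×10⁹)·(1.16/4.46×10^-6 + 0.479/1.51×10^-7 + 0.593/1.58×10^-7) = 0.09314 rad.

0.0931 rad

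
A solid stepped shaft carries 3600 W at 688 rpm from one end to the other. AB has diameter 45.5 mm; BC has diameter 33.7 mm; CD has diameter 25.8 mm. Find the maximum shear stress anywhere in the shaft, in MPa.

14.8 MPa

ω = 2π·688/60 = 72.05 rad/s, so T = P/ω = 3600 / 72.05 = 49.97 N·m.
Under the same torque, τ_max = 16T/(πd³) is largest where d is smallest — segment CD (d = 25.8 mm).
τ_max = 16·49.97/(π·(0.0258)³) = 1.482×10^7 Pa.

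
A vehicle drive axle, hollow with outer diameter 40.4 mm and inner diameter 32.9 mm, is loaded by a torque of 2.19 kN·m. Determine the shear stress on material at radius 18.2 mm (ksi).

J = π(d_o⁴ − d_i⁴)/32 = π(0.0404⁴ − 0.0329⁴)/32 = 1.465×10^-7 m⁴.
Shear stress varies linearly with radius: τ = T·r/J = 2190 × 0.0182 / 1.465×10^-7 = 2.721×10^8 Pa.

39.5 ksi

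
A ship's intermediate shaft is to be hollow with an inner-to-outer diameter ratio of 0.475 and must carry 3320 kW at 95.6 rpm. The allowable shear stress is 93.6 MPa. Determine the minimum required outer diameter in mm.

ω = 2π·95.6/60 = 10.01 rad/s, so T = P/ω = 3320×10³ / 10.01 = 331600 N·m.
For a hollow shaft with d_i/d_o = 0.475: τ_max = 16T/(π d_o³ (1−k⁴)), so d_o = [16T/(π τ_allow (1−k⁴))]^(1/3) = [16·331600/(π·9.36×10^7·0.9491)]^(1/3) = 0.2669 m.

267 mm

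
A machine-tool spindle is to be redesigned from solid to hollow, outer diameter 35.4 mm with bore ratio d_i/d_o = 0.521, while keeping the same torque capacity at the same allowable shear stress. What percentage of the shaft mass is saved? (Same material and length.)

23.3 %

Equal τ_max and T ⇒ the solid shaft needs d_s³ = d_o³(1−k⁴), so d_s = 35.4·(1−0.521⁴)^(1/3) = 34.51 mm.
Area ratio A_h/A_s = d_o²(1−k²)/d_s² = (1−k²)/(1−k⁴)^(2/3) = 0.7667.
Mass saving = 1 − 0.7667 = 23.3 %.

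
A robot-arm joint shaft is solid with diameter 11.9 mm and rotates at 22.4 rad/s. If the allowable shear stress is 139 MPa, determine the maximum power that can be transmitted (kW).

J = πd⁴/32 = π(0.0119)⁴/32 = 1.969×10^-9 m⁴.
T_max = τ_allow·J/r = 1.39×10^8 × 1.969×10^-9 / 0.00595 = 45.99 N·m.
ω = 22.4 rad/s, so P_max = T_max·ω = 1030 W.

1.03 kW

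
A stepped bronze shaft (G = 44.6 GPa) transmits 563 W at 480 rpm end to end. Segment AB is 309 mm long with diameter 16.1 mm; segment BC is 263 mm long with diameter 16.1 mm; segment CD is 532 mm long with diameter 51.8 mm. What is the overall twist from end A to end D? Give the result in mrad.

ω = 2π·480/60 = 50.27 rad/s, so T = P/ω = 563 / 50.27 = 11.20 N·m.
J_AB = π(0.0161)⁴/32 = 6.60×10^-9 m⁴; J_BC = π(0.0161)⁴/32 = 6.60×10^-9 m⁴; J_CD = π(0.0518)⁴/32 = 7.07×10^-7 m⁴.
θ = (T/G)·Σ L_i/J_i = (11.20/44.6×10⁹)·(0.309/6.60×10^-9 + 0.263/6.60×10^-9 + 0.532/7.07×10^-7) = 0.02197 rad.

22.0 mrad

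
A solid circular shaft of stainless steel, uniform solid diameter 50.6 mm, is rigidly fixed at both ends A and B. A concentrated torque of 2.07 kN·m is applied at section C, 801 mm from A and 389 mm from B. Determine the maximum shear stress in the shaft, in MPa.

With uniform GJ and both ends fixed, compatibility θ_AC = θ_CB gives T_A·a = T_B·b, together with T_A + T_B = T₀.
T_A = T₀·b/(a+b) = 2070·389/1190 = 676.7 N·m; T_B = 1393 N·m.
τ in each portion: τ_AC = 2.66×10^7 Pa, τ_CB = 5.48×10^7 Pa; maximum is in CB.
τ_max = T_CB·r/J = 1393·0.0253/6.44×10^-7 = 5.477×10^7 Pa.

54.8 MPa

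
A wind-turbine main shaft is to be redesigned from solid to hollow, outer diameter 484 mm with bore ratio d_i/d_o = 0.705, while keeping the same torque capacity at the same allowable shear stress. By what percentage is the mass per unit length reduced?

Equal τ_max and T ⇒ the solid shaft needs d_s³ = d_o³(1−k⁴), so d_s = 484·(1−0.705⁴)^(1/3) = 440.3 mm.
Area ratio A_h/A_s = d_o²(1−k²)/d_s² = (1−k²)/(1−k⁴)^(2/3) = 0.6077.
Mass saving = 1 − 0.6077 = 39.2 %.

39.2 %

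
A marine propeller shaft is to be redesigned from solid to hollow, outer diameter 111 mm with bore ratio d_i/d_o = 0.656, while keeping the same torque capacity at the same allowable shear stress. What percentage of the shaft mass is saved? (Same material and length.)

34.7 %

Equal τ_max and T ⇒ the solid shaft needs d_s³ = d_o³(1−k⁴), so d_s = 111·(1−0.656⁴)^(1/3) = 103.7 mm.
Area ratio A_h/A_s = d_o²(1−k²)/d_s² = (1−k²)/(1−k⁴)^(2/3) = 0.6530.
Mass saving = 1 − 0.6530 = 34.7 %.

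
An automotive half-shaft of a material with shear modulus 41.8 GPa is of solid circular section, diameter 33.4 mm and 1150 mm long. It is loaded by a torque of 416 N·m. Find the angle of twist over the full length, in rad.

J = πd⁴/32 = π(0.0334)⁴/32 = 1.222×10^-7 m⁴.
θ = T·L/(G·J) = 416.0 × 1.15 / (41.8×10⁹ × 1.222×10^-7) = 0.09368 rad.

0.0937 rad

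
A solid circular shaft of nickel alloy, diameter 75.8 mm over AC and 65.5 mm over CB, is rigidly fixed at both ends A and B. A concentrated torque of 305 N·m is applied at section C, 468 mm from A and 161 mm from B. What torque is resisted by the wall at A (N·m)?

Compatibility: T_A·a/J_AC = T_B·b/J_CB with T_A + T_B = T₀.
J_AC = 3.24×10^-6 m⁴, J_CB = 1.81×10^-6 m⁴, so T_A = T₀·(J_AC/a)/((J_AC/a)+(J_CB/b)) = 116.4 N·m, T_B = 188.6 N·m.

116 N·m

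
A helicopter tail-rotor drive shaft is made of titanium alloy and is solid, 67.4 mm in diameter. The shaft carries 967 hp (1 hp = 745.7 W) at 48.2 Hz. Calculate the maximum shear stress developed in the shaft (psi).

5740 psi

ω = 2π·48.2 = 302.8 rad/s, so T = P/ω = 967×745.7 / 302.8 = 2381 N·m.
J = πd⁴/32 = π(0.0674)⁴/32 = 2.026×10^-6 m⁴.
τ_max = T·r/J = 2381 × 0.0337 / 2.026×10^-6 = 3.961×10^7 Pa.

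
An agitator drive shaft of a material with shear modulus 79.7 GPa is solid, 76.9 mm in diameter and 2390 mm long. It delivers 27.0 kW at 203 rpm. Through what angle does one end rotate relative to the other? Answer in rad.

0.0111 rad

ω = 2π·203/60 = 21.26 rad/s, so T = P/ω = 27.0×10³ / 21.26 = 1270 N·m.
J = πd⁴/32 = π(0.0769)⁴/32 = 3.433×10^-6 m⁴.
θ = T·L/(G·J) = 1270 × 2.39 / (79.7×10⁹ × 3.433×10^-6) = 0.01109 rad.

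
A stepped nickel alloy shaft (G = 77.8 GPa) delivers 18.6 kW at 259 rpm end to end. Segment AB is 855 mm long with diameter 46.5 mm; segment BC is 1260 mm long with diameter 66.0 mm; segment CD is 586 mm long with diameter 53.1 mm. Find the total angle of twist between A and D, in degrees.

ω = 2π·259/60 = 27.12 rad/s, so T = P/ω = 18.6×10³ / 27.12 = 685.8 N·m.
J_AB = π(0.0465)⁴/32 = 4.59×10^-7 m⁴; J_BC = π(0.0660)⁴/32 = 1.86×10^-6 m⁴; J_CD = π(0.0531)⁴/32 = 7.81×10^-7 m⁴.
θ = (T/G)·Σ L_i/J_i = (685.8/77.8×10⁹)·(0.855/4.59×10^-7 + 1.26/1.86×10^-6 + 0.586/7.81×10^-7) = 0.02900 rad.

1.66°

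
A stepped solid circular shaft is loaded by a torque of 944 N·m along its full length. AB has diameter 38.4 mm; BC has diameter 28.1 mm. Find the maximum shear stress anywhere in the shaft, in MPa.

Under the same torque, τ_max = 16T/(πd³) is largest where d is smallest — segment BC (d = 28.1 mm).
τ_max = 16·944.0/(π·(0.0281)³) = 2.167×10^8 Pa.

217 MPa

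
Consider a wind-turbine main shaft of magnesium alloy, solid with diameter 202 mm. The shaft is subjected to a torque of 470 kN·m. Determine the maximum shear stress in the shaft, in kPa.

290000 kPa

J = πd⁴/32 = π(0.202)⁴/32 = 1.635×10^-4 m⁴.
τ_max = T·r/J = 470000 × 0.101 / 1.635×10^-4 = 2.904×10^8 Pa.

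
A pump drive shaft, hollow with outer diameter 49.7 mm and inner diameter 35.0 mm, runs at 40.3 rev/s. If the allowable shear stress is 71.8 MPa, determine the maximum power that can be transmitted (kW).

J = π(d_o⁴ − d_i⁴)/32 = π(0.0497⁴ − 0.0350⁴)/32 = 4.517×10^-7 m⁴.
T_max = τ_allow·J/r = 7.18×10^7 × 4.517×10^-7 / 0.0249 = 1305 N·m.
ω = 2π·40.3 = 253.2 rad/s, so P_max = T_max·ω = 3.305×10^5 W.

330 kW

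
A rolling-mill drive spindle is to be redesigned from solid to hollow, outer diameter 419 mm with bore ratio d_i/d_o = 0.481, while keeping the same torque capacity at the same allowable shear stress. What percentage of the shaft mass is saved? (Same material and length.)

20.3 %

Equal τ_max and T ⇒ the solid shaft needs d_s³ = d_o³(1−k⁴), so d_s = 419·(1−0.481⁴)^(1/3) = 411.4 mm.
Area ratio A_h/A_s = d_o²(1−k²)/d_s² = (1−k²)/(1−k⁴)^(2/3) = 0.7974.
Mass saving = 1 − 0.7974 = 20.3 %.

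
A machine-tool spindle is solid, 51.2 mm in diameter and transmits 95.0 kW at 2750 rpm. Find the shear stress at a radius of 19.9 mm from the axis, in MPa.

9.73 MPa

ω = 2π·2750/60 = 288.0 rad/s, so T = P/ω = 95.0×10³ / 288.0 = 329.9 N·m.
J = πd⁴/32 = π(0.0512)⁴/32 = 6.747×10^-7 m⁴.
Shear stress varies linearly with radius: τ = T·r/J = 329.9 × 0.0199 / 6.747×10^-7 = 9.731×10^6 Pa.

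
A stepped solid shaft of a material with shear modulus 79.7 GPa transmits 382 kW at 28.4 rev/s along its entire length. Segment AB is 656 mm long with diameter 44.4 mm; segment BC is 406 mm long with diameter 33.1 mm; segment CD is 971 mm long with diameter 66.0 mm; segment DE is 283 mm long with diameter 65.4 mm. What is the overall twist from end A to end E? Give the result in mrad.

ω = 2π·28.4 = 178.4 rad/s, so T = P/ω = 382×10³ / 178.4 = 2141 N·m.
J_AB = π(0.0444)⁴/32 = 3.82×10^-7 m⁴; J_BC = π(0.0331)⁴/32 = 1.18×10^-7 m⁴; J_CD = π(0.0660)⁴/32 = 1.86×10^-6 m⁴; J_DE = π(0.0654)⁴/32 = 1.80×10^-6 m⁴.
θ = (T/G)·Σ L_i/J_i = (2141/79.7×10⁹)·(0.656/3.82×10^-7 + 0.406/1.18×10^-7 + 0.971/1.86×10^-6 + 0.283/1.80×10^-6) = 0.1570 rad.

157 mrad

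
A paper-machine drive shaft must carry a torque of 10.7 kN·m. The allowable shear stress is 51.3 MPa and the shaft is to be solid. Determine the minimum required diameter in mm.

102 mm

For a solid shaft τ_max = 16T/(πd³), so d = (16T/(π τ_allow))^(1/3) = (16·10700/(π·5.13×10^7))^(1/3) = 0.1020 m.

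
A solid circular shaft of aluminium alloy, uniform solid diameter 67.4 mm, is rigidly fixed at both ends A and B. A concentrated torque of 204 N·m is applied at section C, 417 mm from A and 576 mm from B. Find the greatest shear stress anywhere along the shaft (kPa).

1970 kPa

With uniform GJ and both ends fixed, compatibility θ_AC = θ_CB gives T_A·a = T_B·b, together with T_A + T_B = T₀.
T_A = T₀·b/(a+b) = 204.0·576/993.0 = 118.3 N·m; T_B = 85.67 N·m.
τ in each portion: τ_AC = 1.97×10^6 Pa, τ_CB = 1.42×10^6 Pa; maximum is in AC.
τ_max = T_AC·r/J = 118.3·0.0337/2.03×10^-6 = 1.968×10^6 Pa.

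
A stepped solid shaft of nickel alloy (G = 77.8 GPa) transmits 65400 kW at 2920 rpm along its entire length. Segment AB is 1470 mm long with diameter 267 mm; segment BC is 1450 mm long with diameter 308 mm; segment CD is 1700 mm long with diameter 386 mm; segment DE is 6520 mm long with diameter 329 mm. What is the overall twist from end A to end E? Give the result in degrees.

1.74°

ω = 2π·2920/60 = 305.8 rad/s, so T = P/ω = 65400×10³ / 305.8 = 213900 N·m.
J_AB = π(0.267)⁴/32 = 4.99×10^-4 m⁴; J_BC = π(0.308)⁴/32 = 8.83×10^-4 m⁴; J_CD = π(0.386)⁴/32 = 2.18×10^-3 m⁴; J_DE = π(0.329)⁴/32 = 1.15×10^-3 m⁴.
θ = (T/G)·Σ L_i/J_i = (213900/77.8×10⁹)·(1.47/4.99×10^-4 + 1.45/8.83×10^-4 + 1.70/2.18×10^-3 + 6.52/1.15×10^-3) = 0.03034 rad.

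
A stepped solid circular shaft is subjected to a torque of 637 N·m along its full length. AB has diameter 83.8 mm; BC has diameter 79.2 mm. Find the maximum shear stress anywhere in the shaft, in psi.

947 psi

Under the same torque, τ_max = 16T/(πd³) is largest where d is smallest — segment BC (d = 79.2 mm).
τ_max = 16·637.0/(π·(0.0792)³) = 6.530×10^6 Pa.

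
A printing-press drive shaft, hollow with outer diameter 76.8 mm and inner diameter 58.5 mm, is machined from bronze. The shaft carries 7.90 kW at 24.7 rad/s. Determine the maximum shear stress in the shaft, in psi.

786 psi

ω = 24.7 rad/s, so T = P/ω = 7.90×10³ / 24.70 = 319.8 N·m.
J = π(d_o⁴ − d_i⁴)/32 = π(0.0768⁴ − 0.0585⁴)/32 = 2.266×10^-6 m⁴.
τ_max = T·r/J = 319.8 × 0.0384 / 2.266×10^-6 = 5.421×10^6 Pa.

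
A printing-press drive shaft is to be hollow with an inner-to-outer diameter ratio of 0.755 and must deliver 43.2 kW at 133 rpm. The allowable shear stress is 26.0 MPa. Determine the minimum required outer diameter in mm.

96.5 mm

ω = 2π·133/60 = 13.93 rad/s, so T = P/ω = 43.2×10³ / 13.93 = 3102 N·m.
For a hollow shaft with d_i/d_o = 0.755: τ_max = 16T/(π d_o³ (1−k⁴)), so d_o = [16T/(π τ_allow (1−k⁴))]^(1/3) = [16·3102/(π·2.60×10^7·0.6751)]^(1/3) = 0.09655 m.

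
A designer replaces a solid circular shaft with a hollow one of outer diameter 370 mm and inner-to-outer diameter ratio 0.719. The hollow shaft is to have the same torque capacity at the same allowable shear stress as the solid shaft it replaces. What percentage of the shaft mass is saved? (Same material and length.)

Equal τ_max and T ⇒ the solid shaft needs d_s³ = d_o³(1−k⁴), so d_s = 370·(1−0.719⁴)^(1/3) = 333.6 mm.
Area ratio A_h/A_s = d_o²(1−k²)/d_s² = (1−k²)/(1−k⁴)^(2/3) = 0.5943.
Mass saving = 1 − 0.5943 = 40.6 %.

40.6 %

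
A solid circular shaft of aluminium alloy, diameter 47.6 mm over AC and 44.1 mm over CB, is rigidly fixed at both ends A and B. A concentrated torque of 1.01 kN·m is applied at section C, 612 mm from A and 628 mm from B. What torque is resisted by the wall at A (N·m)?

Compatibility: T_A·a/J_AC = T_B·b/J_CB with T_A + T_B = T₀.
J_AC = 5.04×10^-7 m⁴, J_CB = 3.71×10^-7 m⁴, so T_A = T₀·(J_AC/a)/((J_AC/a)+(J_CB/b)) = 587.9 N·m, T_B = 422.1 N·m.

588 N·m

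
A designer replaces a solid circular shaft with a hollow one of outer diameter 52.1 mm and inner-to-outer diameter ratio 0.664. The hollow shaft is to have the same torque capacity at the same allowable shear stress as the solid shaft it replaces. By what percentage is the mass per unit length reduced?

Equal τ_max and T ⇒ the solid shaft needs d_s³ = d_o³(1−k⁴), so d_s = 52.1·(1−0.664⁴)^(1/3) = 48.48 mm.
Area ratio A_h/A_s = d_o²(1−k²)/d_s² = (1−k²)/(1−k⁴)^(2/3) = 0.6458.
Mass saving = 1 − 0.6458 = 35.4 %.

35.4 %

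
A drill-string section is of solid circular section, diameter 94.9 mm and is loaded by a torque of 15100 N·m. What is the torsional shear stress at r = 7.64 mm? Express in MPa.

J = πd⁴/32 = π(0.0949)⁴/32 = 7.963×10^-6 m⁴.
Shear stress varies linearly with radius: τ = T·r/J = 15100 × 0.00764 / 7.963×10^-6 = 1.449×10^7 Pa.

14.5 MPa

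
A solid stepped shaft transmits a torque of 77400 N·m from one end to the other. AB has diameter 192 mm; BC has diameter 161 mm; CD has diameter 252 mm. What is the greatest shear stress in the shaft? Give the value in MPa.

Under the same torque, τ_max = 16T/(πd³) is largest where d is smallest — segment BC (d = 161 mm).
τ_max = 16·77400/(π·(0.161)³) = 9.446×10^7 Pa.

94.5 MPa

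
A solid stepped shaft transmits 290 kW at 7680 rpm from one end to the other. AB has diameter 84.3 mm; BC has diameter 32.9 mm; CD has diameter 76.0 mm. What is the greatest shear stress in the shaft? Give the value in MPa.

51.6 MPa

ω = 2π·7680/60 = 804.2 rad/s, so T = P/ω = 290×10³ / 804.2 = 360.6 N·m.
Under the same torque, τ_max = 16T/(πd³) is largest where d is smallest — segment BC (d = 32.9 mm).
τ_max = 16·360.6/(π·(0.0329)³) = 5.157×10^7 Pa.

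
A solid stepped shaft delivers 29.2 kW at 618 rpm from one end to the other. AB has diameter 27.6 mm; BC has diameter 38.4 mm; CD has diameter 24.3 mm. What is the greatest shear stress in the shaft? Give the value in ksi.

23.2 ksi

ω = 2π·618/60 = 64.72 rad/s, so T = P/ω = 29.2×10³ / 64.72 = 451.2 N·m.
Under the same torque, τ_max = 16T/(πd³) is largest where d is smallest — segment CD (d = 24.3 mm).
τ_max = 16·451.2/(π·(0.0243)³) = 1.601×10^8 Pa.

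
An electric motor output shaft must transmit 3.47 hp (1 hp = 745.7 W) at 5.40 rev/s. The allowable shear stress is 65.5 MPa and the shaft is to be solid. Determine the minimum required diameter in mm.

ω = 2π·5.40 = 33.93 rad/s, so T = P/ω = 3.47×745.7 / 33.93 = 76.26 N·m.
For a solid shaft τ_max = 16T/(πd³), so d = (16T/(π τ_allow))^(1/3) = (16·76.26/(π·6.55×10^7))^(1/3) = 0.01810 m.

18.1 mm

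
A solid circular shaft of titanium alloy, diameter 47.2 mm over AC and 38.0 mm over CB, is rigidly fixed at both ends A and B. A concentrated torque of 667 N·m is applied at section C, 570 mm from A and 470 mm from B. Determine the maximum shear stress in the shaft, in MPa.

Compatibility: T_A·a/J_AC = T_B·b/J_CB with T_A + T_B = T₀.
J_AC = 4.87×10^-7 m⁴, J_CB = 2.05×10^-7 m⁴, so T_A = T₀·(J_AC/a)/((J_AC/a)+(J_CB/b)) = 441.9 N·m, T_B = 225.1 N·m.
τ in each portion: τ_AC = 2.14×10^7 Pa, τ_CB = 2.09×10^7 Pa; maximum is in AC.
τ_max = T_AC·r/J = 441.9·0.0236/4.87×10^-7 = 2.140×10^7 Pa.

21.4 MPa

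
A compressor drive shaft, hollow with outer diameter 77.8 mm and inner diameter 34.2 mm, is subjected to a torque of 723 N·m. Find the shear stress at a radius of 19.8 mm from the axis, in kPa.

J = π(d_o⁴ − d_i⁴)/32 = π(0.0778⁴ − 0.0342⁴)/32 = 3.463×10^-6 m⁴.
Shear stress varies linearly with radius: τ = T·r/J = 723.0 × 0.0198 / 3.463×10^-6 = 4.134×10^6 Pa.

4130 kPa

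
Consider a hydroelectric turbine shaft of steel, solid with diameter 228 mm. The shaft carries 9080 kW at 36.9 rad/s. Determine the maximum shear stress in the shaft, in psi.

15300 psi

ω = 36.9 rad/s, so T = P/ω = 9080×10³ / 36.90 = 246100 N·m.
J = πd⁴/32 = π(0.228)⁴/32 = 2.653×10^-4 m⁴.
τ_max = T·r/J = 246100 × 0.114 / 2.653×10^-4 = 1.057×10^8 Pa.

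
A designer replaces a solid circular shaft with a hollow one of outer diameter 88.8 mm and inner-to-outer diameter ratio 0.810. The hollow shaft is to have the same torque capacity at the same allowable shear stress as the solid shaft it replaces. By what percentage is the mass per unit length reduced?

49.9 %

Equal τ_max and T ⇒ the solid shaft needs d_s³ = d_o³(1−k⁴), so d_s = 88.8·(1−0.810⁴)^(1/3) = 73.61 mm.
Area ratio A_h/A_s = d_o²(1−k²)/d_s² = (1−k²)/(1−k⁴)^(2/3) = 0.5005.
Mass saving = 1 − 0.5005 = 49.9 %.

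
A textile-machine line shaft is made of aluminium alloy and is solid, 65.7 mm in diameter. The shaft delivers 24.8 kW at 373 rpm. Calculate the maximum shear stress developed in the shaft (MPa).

ω = 2π·373/60 = 39.06 rad/s, so T = P/ω = 24.8×10³ / 39.06 = 634.9 N·m.
J = πd⁴/32 = π(0.0657)⁴/32 = 1.829×10^-6 m⁴.
τ_max = T·r/J = 634.9 × 0.0329 / 1.829×10^-6 = 1.140×10^7 Pa.

11.4 MPa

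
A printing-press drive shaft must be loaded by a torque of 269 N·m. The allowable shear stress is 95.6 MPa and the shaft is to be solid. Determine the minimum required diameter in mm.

24.3 mm

For a solid shaft τ_max = 16T/(πd³), so d = (16T/(π τ_allow))^(1/3) = (16·269.0/(π·9.56×10^7))^(1/3) = 0.02429 m.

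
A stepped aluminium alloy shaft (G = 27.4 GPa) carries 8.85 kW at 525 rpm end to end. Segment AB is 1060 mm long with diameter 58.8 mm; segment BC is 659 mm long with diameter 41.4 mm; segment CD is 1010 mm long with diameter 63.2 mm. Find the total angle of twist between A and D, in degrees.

ω = 2π·525/60 = 54.98 rad/s, so T = P/ω = 8.85×10³ / 54.98 = 161.0 N·m.
J_AB = π(0.0588)⁴/32 = 1.17×10^-6 m⁴; J_BC = π(0.0414)⁴/32 = 2.88×10^-7 m⁴; J_CD = π(0.0632)⁴/32 = 1.57×10^-6 m⁴.
θ = (T/G)·Σ L_i/J_i = (161.0/27.4×10⁹)·(1.06/1.17×10^-6 + 0.659/2.88×10^-7 + 1.01/1.57×10^-6) = 0.02252 rad.

1.29°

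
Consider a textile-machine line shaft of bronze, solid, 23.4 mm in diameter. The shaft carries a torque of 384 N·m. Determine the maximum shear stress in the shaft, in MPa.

J = πd⁴/32 = π(0.0234)⁴/32 = 2.943×10^-8 m⁴.
τ_max = T·r/J = 384.0 × 0.0117 / 2.943×10^-8 = 1.526×10^8 Pa.

153 MPa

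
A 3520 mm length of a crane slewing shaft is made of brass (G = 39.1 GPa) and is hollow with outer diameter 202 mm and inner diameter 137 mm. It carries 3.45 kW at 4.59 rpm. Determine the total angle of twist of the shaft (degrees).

ω = 2π·4.59/60 = 0.4807 rad/s, so T = P/ω = 3.45×10³ / 0.4807 = 7178 N·m.
J = π(d_o⁴ − d_i⁴)/32 = π(0.202⁴ − 0.137⁴)/32 = 1.289×10^-4 m⁴.
θ = T·L/(G·J) = 7178 × 3.52 / (39.1×10⁹ × 1.289×10^-4) = 5.014×10^-3 rad.

0.287°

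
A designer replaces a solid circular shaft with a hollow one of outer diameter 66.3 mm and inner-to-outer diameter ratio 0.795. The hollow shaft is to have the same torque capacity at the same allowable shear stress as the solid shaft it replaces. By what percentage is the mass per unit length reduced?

Equal τ_max and T ⇒ the solid shaft needs d_s³ = d_o³(1−k⁴), so d_s = 66.3·(1−0.795⁴)^(1/3) = 55.94 mm.
Area ratio A_h/A_s = d_o²(1−k²)/d_s² = (1−k²)/(1−k⁴)^(2/3) = 0.5170.
Mass saving = 1 − 0.5170 = 48.3 %.

48.3 %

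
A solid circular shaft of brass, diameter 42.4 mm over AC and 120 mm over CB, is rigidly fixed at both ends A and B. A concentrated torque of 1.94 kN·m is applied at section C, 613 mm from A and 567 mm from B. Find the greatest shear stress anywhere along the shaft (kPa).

5640 kPa

Compatibility: T_A·a/J_AC = T_B·b/J_CB with T_A + T_B = T₀.
J_AC = 3.17×10^-7 m⁴, J_CB = 2.04×10^-5 m⁴, so T_A = T₀·(J_AC/a)/((J_AC/a)+(J_CB/b)) = 27.57 N·m, T_B = 1912 N·m.
τ in each portion: τ_AC = 1.84×10^6 Pa, τ_CB = 5.64×10^6 Pa; maximum is in CB.
τ_max = T_CB·r/J = 1912·0.0600/2.04×10^-5 = 5.637×10^6 Pa.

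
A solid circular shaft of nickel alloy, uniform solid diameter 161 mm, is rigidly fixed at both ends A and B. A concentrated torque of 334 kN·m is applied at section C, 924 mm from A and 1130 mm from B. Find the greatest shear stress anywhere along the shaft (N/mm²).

224 N/mm²

With uniform GJ and both ends fixed, compatibility θ_AC = θ_CB gives T_A·a = T_B·b, together with T_A + T_B = T₀.
T_A = T₀·b/(a+b) = 334000·1130/2054 = 183700 N·m; T_B = 150300 N·m.
τ in each portion: τ_AC = 2.24×10^8 Pa, τ_CB = 1.83×10^8 Pa; maximum is in AC.
τ_max = T_AC·r/J = 183700·0.0805/6.60×10^-5 = 2.242×10^8 Pa.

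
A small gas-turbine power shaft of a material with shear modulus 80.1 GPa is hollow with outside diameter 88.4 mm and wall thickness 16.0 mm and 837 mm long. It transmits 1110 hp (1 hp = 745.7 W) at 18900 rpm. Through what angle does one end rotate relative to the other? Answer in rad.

8.74e-4 rad

ω = 2π·18900/60 = 1979 rad/s, so T = P/ω = 1110×745.7 / 1979 = 418.2 N·m.
J = π(d_o⁴ − d_i⁴)/32 = π(0.0884⁴ − 0.0564⁴)/32 = 5.002×10^-6 m⁴.
θ = T·L/(G·J) = 418.2 × 0.837 / (80.1×10⁹ × 5.002×10^-6) = 8.737×10^-4 rad.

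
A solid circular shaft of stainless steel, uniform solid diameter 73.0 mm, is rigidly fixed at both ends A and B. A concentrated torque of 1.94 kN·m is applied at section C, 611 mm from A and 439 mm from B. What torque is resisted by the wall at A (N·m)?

With uniform GJ and both ends fixed, compatibility θ_AC = θ_CB gives T_A·a = T_B·b, together with T_A + T_B = T₀.
T_A = T₀·b/(a+b) = 1940·439/1050 = 811.1 N·m; T_B = 1129 N·m.

811 N·m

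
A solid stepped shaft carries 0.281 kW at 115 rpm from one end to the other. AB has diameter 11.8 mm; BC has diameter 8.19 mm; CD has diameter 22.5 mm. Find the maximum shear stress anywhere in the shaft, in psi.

ω = 2π·115/60 = 12.04 rad/s, so T = P/ω = 0.281×10³ / 12.04 = 23.33 N·m.
Under the same torque, τ_max = 16T/(πd³) is largest where d is smallest — segment BC (d = 8.19 mm).
τ_max = 16·23.33/(π·(0.00819)³) = 2.163×10^8 Pa.

31400 psi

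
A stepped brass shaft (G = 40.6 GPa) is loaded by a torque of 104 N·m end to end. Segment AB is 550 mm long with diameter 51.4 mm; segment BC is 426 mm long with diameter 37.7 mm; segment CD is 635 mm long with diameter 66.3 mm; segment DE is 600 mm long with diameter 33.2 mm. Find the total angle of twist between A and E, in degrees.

1.22°

J_AB = π(0.0514)⁴/32 = 6.85×10^-7 m⁴; J_BC = π(0.0377)⁴/32 = 1.98×10^-7 m⁴; J_CD = π(0.0663)⁴/32 = 1.90×10^-6 m⁴; J_DE = π(0.0332)⁴/32 = 1.19×10^-7 m⁴.
θ = (T/G)·Σ L_i/J_i = (104.0/40.6×10⁹)·(0.550/6.85×10^-7 + 0.426/1.98×10^-7 + 0.635/1.90×10^-6 + 0.600/1.19×10^-7) = 0.02130 rad.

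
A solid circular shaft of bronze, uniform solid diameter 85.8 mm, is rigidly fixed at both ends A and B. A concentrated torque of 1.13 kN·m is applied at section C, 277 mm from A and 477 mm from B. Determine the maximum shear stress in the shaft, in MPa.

With uniform GJ and both ends fixed, compatibility θ_AC = θ_CB gives T_A·a = T_B·b, together with T_A + T_B = T₀.
T_A = T₀·b/(a+b) = 1130·477/754.0 = 714.9 N·m; T_B = 415.1 N·m.
τ in each portion: τ_AC = 5.76×10^6 Pa, τ_CB = 3.35×10^6 Pa; maximum is in AC.
τ_max = T_AC·r/J = 714.9·0.0429/5.32×10^-6 = 5.764×10^6 Pa.

5.76 MPa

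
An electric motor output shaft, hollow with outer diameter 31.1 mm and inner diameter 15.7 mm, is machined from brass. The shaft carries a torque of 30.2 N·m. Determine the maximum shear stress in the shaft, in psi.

793 psi

J = π(d_o⁴ − d_i⁴)/32 = π(0.0311⁴ − 0.0157⁴)/32 = 8.588×10^-8 m⁴.
τ_max = T·r/J = 30.20 × 0.0156 / 8.588×10^-8 = 5.468×10^6 Pa.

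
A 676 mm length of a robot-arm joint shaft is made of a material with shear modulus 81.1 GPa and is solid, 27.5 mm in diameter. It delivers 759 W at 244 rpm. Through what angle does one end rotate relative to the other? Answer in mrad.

4.41 mrad

ω = 2π·244/60 = 25.55 rad/s, so T = P/ω = 759 / 25.55 = 29.70 N·m.
J = πd⁴/32 = π(0.0275)⁴/32 = 5.615×10^-8 m⁴.
θ = T·L/(G·J) = 29.70 × 0.676 / (81.1×10⁹ × 5.615×10^-8) = 4.410×10^-3 rad.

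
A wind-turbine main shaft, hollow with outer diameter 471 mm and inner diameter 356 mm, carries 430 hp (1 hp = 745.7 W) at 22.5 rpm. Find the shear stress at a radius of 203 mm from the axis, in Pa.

ω = 2π·22.5/60 = 2.356 rad/s, so T = P/ω = 430×745.7 / 2.356 = 136100 N·m.
J = π(d_o⁴ − d_i⁴)/32 = π(0.471⁴ − 0.356⁴)/32 = 3.255×10^-3 m⁴.
Shear stress varies linearly with radius: τ = T·r/J = 136100 × 0.203 / 3.255×10^-3 = 8.488×10^6 Pa.

8.49e6 Pa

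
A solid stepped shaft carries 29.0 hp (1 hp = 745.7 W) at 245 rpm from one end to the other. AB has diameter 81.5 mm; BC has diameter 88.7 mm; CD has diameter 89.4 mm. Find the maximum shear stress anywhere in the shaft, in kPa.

ω = 2π·245/60 = 25.66 rad/s, so T = P/ω = 29.0×745.7 / 25.66 = 842.9 N·m.
Under the same torque, τ_max = 16T/(πd³) is largest where d is smallest — segment AB (d = 81.5 mm).
τ_max = 16·842.9/(π·(0.0815)³) = 7.930×10^6 Pa.

7930 kPa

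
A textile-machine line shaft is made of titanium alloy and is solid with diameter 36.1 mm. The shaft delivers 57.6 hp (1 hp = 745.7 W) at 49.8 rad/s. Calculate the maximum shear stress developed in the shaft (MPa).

93.4 MPa

ω = 49.8 rad/s, so T = P/ω = 57.6×745.7 / 49.80 = 862.5 N·m.
J = πd⁴/32 = π(0.0361)⁴/32 = 1.667×10^-7 m⁴.
τ_max = T·r/J = 862.5 × 0.0181 / 1.667×10^-7 = 9.337×10^7 Pa.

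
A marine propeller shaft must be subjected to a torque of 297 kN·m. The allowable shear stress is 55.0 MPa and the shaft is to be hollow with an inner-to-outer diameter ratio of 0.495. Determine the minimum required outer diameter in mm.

308 mm

For a hollow shaft with d_i/d_o = 0.495: τ_max = 16T/(π d_o³ (1−k⁴)), so d_o = [16T/(π τ_allow (1−k⁴))]^(1/3) = [16·297000/(π·5.50×10^7·0.9400)]^(1/3) = 0.3081 m.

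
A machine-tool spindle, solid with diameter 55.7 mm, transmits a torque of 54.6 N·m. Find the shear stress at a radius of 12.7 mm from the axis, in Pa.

734000 Pa

J = πd⁴/32 = π(0.0557)⁴/32 = 9.450×10^-7 m⁴.
Shear stress varies linearly with radius: τ = T·r/J = 54.60 × 0.0127 / 9.450×10^-7 = 7.338×10^5 Pa.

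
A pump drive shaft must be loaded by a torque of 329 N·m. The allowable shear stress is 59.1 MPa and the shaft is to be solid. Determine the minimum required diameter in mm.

For a solid shaft τ_max = 16T/(πd³), so d = (16T/(π τ_allow))^(1/3) = (16·329.0/(π·5.91×10^7))^(1/3) = 0.03049 m.

30.5 mm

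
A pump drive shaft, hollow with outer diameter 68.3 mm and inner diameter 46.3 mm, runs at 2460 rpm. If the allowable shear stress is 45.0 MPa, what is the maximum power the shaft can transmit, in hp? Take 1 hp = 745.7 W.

767 hp

J = π(d_o⁴ − d_i⁴)/32 = π(0.0683⁴ − 0.0463⁴)/32 = 1.685×10^-6 m⁴.
T_max = τ_allow·J/r = 4.50×10^7 × 1.685×10^-6 / 0.0341 = 2221 N·m.
ω = 2π·2460/60 = 257.6 rad/s, so P_max = T_max·ω = 5.721×10^5 W.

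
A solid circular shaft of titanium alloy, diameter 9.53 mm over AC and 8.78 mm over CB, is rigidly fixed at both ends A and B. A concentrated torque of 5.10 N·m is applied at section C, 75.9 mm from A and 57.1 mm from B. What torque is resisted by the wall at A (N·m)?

2.61 N·m

Compatibility: T_A·a/J_AC = T_B·b/J_CB with T_A + T_B = T₀.
J_AC = 8.10×10^-10 m⁴, J_CB = 5.83×10^-10 m⁴, so T_A = T₀·(J_AC/a)/((J_AC/a)+(J_CB/b)) = 2.605 N·m, T_B = 2.495 N·m.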